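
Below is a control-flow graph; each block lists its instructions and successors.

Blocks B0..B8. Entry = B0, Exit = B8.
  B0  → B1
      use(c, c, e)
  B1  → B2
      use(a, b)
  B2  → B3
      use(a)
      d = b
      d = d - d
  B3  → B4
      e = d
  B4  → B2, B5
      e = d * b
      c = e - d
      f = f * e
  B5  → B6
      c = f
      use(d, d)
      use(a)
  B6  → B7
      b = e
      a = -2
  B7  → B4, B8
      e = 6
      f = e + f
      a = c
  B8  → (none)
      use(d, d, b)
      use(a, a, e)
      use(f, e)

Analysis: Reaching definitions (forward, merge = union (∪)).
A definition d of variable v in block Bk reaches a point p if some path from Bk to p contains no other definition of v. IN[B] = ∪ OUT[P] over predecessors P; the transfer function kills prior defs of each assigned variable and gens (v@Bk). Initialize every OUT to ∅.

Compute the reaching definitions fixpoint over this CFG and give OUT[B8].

Answer: {a@B7, b@B6, c@B5, d@B2, e@B7, f@B7}

Trace:
Converged values:
  B0:  IN={}  OUT={}
  B1:  IN={}  OUT={}
  B2:  IN={a@B7, b@B6, c@B4, d@B2, e@B4, f@B4}  OUT={a@B7, b@B6, c@B4, d@B2, e@B4, f@B4}
  B3:  IN={a@B7, b@B6, c@B4, d@B2, e@B4, f@B4}  OUT={a@B7, b@B6, c@B4, d@B2, e@B3, f@B4}
  B4:  IN={a@B7, b@B6, c@B4, c@B5, d@B2, e@B3, e@B7, f@B4, f@B7}  OUT={a@B7, b@B6, c@B4, d@B2, e@B4, f@B4}
  B5:  IN={a@B7, b@B6, c@B4, d@B2, e@B4, f@B4}  OUT={a@B7, b@B6, c@B5, d@B2, e@B4, f@B4}
  B6:  IN={a@B7, b@B6, c@B5, d@B2, e@B4, f@B4}  OUT={a@B6, b@B6, c@B5, d@B2, e@B4, f@B4}
  B7:  IN={a@B6, b@B6, c@B5, d@B2, e@B4, f@B4}  OUT={a@B7, b@B6, c@B5, d@B2, e@B7, f@B7}
  B8:  IN={a@B7, b@B6, c@B5, d@B2, e@B7, f@B7}  OUT={a@B7, b@B6, c@B5, d@B2, e@B7, f@B7}

Merge at B8: IN[B8] = OUT[B7] = {a@B7, b@B6, c@B5, d@B2, e@B7, f@B7}
Applying B8's transfer function to that IN value gives OUT[B8] (row B8 above).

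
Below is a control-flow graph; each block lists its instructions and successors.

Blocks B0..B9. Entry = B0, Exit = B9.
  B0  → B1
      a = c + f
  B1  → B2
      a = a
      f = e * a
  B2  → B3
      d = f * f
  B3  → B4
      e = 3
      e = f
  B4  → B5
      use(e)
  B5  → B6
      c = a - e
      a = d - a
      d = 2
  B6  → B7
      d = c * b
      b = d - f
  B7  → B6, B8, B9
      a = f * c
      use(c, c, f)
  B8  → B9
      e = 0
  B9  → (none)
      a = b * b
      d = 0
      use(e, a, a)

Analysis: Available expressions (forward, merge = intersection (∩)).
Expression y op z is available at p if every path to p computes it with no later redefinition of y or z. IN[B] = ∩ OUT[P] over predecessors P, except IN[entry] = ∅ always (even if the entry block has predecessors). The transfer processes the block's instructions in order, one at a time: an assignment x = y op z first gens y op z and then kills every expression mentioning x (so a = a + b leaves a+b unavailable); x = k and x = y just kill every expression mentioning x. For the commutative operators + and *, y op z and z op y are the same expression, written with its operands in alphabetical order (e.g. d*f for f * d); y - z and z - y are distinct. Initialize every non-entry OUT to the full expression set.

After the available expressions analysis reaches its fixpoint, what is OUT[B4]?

Answer: {f*f}

Derivation:
Per-block solution:
  B0: | IN={} | OUT={c+f}
  B1: | IN={c+f} | OUT={a*e}
  B2: | IN={a*e} | OUT={a*e, f*f}
  B3: | IN={a*e, f*f} | OUT={f*f}
  B4: | IN={f*f} | OUT={f*f}
  B5: | IN={f*f} | OUT={f*f}
  B6: | IN={f*f} | OUT={d-f, f*f}
  B7: | IN={d-f, f*f} | OUT={c*f, d-f, f*f}
  B8: | IN={c*f, d-f, f*f} | OUT={c*f, d-f, f*f}
  B9: | IN={c*f, d-f, f*f} | OUT={b*b, c*f, f*f}

Merge at B4: IN[B4] = OUT[B3] = {f*f}
Applying B4's transfer function to that IN value gives OUT[B4] (row B4 above).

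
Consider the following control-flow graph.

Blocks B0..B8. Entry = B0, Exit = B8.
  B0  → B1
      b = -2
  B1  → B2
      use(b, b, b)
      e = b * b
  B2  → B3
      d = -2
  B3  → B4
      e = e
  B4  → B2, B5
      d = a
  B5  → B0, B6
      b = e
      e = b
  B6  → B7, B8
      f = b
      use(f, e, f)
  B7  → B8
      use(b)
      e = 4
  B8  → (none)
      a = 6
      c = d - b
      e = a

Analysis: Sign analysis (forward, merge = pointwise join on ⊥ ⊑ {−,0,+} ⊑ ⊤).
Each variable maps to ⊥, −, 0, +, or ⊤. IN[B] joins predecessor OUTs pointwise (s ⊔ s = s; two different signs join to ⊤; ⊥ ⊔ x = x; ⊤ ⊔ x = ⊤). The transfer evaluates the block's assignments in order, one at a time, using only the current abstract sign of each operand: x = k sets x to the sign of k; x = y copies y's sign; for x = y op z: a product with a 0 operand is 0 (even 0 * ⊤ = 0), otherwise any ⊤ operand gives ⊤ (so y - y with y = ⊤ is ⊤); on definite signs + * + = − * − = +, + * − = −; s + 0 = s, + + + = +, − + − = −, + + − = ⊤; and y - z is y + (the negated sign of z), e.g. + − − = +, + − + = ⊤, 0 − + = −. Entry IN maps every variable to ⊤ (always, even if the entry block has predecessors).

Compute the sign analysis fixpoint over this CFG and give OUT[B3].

Answer: {a: ⊤, b: -, c: ⊤, d: -, e: +, f: ⊤}

Trace:
Per-block solution:
  B0:   IN=(all ⊤)   OUT={b:-; rest ⊤}
  B1:   IN={b:-; rest ⊤}   OUT={b:-, e:+; rest ⊤}
  B2:   IN={b:-, e:+; rest ⊤}   OUT={b:-, d:-, e:+; rest ⊤}
  B3:   IN={b:-, d:-, e:+; rest ⊤}   OUT={b:-, d:-, e:+; rest ⊤}
  B4:   IN={b:-, d:-, e:+; rest ⊤}   OUT={b:-, e:+; rest ⊤}
  B5:   IN={b:-, e:+; rest ⊤}   OUT={b:+, e:+; rest ⊤}
  B6:   IN={b:+, e:+; rest ⊤}   OUT={b:+, e:+, f:+; rest ⊤}
  B7:   IN={b:+, e:+, f:+; rest ⊤}   OUT={b:+, e:+, f:+; rest ⊤}
  B8:   IN={b:+, e:+, f:+; rest ⊤}   OUT={a:+, b:+, e:+, f:+; rest ⊤}

Merge at B3: IN[B3] = OUT[B2] = {a: ⊤, b: -, c: ⊤, d: -, e: +, f: ⊤}
Applying B3's transfer function to that IN value gives OUT[B3] (row B3 above).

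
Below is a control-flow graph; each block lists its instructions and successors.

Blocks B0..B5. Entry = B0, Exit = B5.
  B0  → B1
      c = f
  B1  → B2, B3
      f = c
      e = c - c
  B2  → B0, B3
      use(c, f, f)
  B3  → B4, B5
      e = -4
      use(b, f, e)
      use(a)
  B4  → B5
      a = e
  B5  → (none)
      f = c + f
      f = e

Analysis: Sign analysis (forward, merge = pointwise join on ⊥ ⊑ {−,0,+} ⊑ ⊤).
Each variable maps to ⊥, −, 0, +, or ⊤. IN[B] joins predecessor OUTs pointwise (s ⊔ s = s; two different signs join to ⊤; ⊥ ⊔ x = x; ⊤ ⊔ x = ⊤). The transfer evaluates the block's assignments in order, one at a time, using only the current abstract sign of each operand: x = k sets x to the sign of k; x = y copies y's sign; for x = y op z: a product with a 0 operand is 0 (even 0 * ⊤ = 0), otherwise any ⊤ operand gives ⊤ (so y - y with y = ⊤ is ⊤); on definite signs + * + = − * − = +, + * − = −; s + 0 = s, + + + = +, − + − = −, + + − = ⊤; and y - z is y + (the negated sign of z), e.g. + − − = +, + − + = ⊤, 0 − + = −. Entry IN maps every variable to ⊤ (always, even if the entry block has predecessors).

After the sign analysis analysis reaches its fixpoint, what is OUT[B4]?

Answer: {a: -, b: ⊤, c: ⊤, d: ⊤, e: -, f: ⊤}

Working:
Fixpoint table:
  B0:   IN=(all ⊤)   OUT=(all ⊤)
  B1:   IN=(all ⊤)   OUT=(all ⊤)
  B2:   IN=(all ⊤)   OUT=(all ⊤)
  B3:   IN=(all ⊤)   OUT={e:-; rest ⊤}
  B4:   IN={e:-; rest ⊤}   OUT={a:-, e:-; rest ⊤}
  B5:   IN={e:-; rest ⊤}   OUT={e:-, f:-; rest ⊤}

Merge at B4: IN[B4] = OUT[B3] = {a: ⊤, b: ⊤, c: ⊤, d: ⊤, e: -, f: ⊤}
Applying B4's transfer function to that IN value gives OUT[B4] (row B4 above).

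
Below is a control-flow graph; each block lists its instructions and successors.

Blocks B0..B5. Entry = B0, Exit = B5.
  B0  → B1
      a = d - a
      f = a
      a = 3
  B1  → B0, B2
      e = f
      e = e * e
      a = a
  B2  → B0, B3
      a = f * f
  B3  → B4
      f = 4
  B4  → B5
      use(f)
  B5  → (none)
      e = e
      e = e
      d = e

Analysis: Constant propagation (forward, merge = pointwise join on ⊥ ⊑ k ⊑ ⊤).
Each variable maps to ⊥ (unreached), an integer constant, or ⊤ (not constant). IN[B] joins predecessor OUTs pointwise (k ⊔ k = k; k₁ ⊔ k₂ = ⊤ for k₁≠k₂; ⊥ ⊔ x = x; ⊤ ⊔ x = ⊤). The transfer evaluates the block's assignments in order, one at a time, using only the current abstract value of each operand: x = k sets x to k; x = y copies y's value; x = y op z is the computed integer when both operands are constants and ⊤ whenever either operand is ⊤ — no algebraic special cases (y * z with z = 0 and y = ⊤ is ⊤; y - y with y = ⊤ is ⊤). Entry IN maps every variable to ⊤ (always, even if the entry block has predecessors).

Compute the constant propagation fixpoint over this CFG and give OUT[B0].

Fixpoint table:
  B0:  IN=(all ⊤)  OUT={a:3; rest ⊤}
  B1:  IN={a:3; rest ⊤}  OUT={a:3; rest ⊤}
  B2:  IN={a:3; rest ⊤}  OUT=(all ⊤)
  B3:  IN=(all ⊤)  OUT={f:4; rest ⊤}
  B4:  IN={f:4; rest ⊤}  OUT={f:4; rest ⊤}
  B5:  IN={f:4; rest ⊤}  OUT={f:4; rest ⊤}

Merge at B0 (entry node, so the boundary value (all ⊤) is joined with the incoming edge(s)): IN[B0] = (all ⊤) ⊔ OUT[B1] ⊔ OUT[B2] = {a: ⊤, b: ⊤, c: ⊤, d: ⊤, e: ⊤, f: ⊤}
Applying B0's transfer function to that IN value gives OUT[B0] (row B0 above).

Answer: {a: 3, b: ⊤, c: ⊤, d: ⊤, e: ⊤, f: ⊤}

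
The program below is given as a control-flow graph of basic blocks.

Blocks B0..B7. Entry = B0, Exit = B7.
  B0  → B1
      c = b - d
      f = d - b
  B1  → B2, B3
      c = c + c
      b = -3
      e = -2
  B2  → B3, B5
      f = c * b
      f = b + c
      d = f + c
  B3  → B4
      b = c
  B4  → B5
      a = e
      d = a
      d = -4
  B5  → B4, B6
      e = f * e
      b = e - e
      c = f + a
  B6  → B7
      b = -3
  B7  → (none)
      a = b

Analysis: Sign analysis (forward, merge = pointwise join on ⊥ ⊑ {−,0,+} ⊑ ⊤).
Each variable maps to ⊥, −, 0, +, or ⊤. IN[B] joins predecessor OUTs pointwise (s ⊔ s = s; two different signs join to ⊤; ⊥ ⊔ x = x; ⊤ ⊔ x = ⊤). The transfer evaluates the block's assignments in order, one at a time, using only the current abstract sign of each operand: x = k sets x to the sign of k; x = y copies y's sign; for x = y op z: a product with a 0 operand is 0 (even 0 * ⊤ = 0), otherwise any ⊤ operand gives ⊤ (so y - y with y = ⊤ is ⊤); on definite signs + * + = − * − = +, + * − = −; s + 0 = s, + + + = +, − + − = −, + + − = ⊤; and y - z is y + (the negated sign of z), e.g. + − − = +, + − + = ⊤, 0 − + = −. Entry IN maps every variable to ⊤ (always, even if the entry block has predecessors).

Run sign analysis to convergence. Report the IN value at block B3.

Answer: {a: ⊤, b: -, c: ⊤, d: ⊤, e: -, f: ⊤}

Working:
Fixpoint table:
  B0:  IN=(all ⊤)  OUT=(all ⊤)
  B1:  IN=(all ⊤)  OUT={b:-, e:-; rest ⊤}
  B2:  IN={b:-, e:-; rest ⊤}  OUT={b:-, e:-; rest ⊤}
  B3:  IN={b:-, e:-; rest ⊤}  OUT={e:-; rest ⊤}
  B4:  IN=(all ⊤)  OUT={d:-; rest ⊤}
  B5:  IN=(all ⊤)  OUT=(all ⊤)
  B6:  IN=(all ⊤)  OUT={b:-; rest ⊤}
  B7:  IN={b:-; rest ⊤}  OUT={a:-, b:-; rest ⊤}

Merge at B3: IN[B3] = OUT[B1] ⊔ OUT[B2] = {a: ⊤, b: -, c: ⊤, d: ⊤, e: -, f: ⊤}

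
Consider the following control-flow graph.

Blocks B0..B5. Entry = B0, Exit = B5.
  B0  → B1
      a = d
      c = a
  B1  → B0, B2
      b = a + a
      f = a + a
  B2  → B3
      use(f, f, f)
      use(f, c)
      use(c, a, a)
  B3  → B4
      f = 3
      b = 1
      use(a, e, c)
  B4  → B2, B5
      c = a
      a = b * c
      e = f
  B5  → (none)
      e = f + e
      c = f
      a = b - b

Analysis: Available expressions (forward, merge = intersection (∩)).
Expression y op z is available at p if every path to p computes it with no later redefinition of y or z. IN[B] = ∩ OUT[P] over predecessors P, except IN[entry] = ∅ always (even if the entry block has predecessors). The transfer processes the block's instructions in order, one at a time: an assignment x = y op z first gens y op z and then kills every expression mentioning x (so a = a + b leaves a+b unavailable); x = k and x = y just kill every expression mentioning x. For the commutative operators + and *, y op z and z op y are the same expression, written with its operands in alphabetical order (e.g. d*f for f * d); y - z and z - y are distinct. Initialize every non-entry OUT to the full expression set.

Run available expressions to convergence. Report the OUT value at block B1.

Per-block solution:
  B0: | IN={} | OUT={}
  B1: | IN={} | OUT={a+a}
  B2: | IN={} | OUT={}
  B3: | IN={} | OUT={}
  B4: | IN={} | OUT={b*c}
  B5: | IN={b*c} | OUT={b-b}

Merge at B1: IN[B1] = OUT[B0] = {}
Applying B1's transfer function to that IN value gives OUT[B1] (row B1 above).

Answer: {a+a}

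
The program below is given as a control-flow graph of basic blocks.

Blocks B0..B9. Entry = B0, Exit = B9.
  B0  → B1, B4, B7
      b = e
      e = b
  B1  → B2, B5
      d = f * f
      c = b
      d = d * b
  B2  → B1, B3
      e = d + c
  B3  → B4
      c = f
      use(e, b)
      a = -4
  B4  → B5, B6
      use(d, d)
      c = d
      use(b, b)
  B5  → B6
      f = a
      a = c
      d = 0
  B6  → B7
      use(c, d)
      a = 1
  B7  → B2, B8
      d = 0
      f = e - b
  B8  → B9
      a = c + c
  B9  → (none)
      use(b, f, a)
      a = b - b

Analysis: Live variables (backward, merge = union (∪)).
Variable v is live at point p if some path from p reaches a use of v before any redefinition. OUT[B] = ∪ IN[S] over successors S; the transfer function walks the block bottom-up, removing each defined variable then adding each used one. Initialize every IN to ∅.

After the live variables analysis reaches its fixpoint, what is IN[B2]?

Fixpoint table:
  B0:  IN={a, c, d, e, f}  OUT={a, b, c, d, e, f}
  B1:  IN={a, b, e, f}  OUT={a, b, c, d, e, f}
  B2:  IN={a, b, c, d, f}  OUT={a, b, d, e, f}
  B3:  IN={b, d, e, f}  OUT={a, b, d, e}
  B4:  IN={a, b, d, e}  OUT={a, b, c, d, e}
  B5:  IN={a, b, c, e}  OUT={b, c, d, e}
  B6:  IN={b, c, d, e}  OUT={a, b, c, e}
  B7:  IN={a, b, c, e}  OUT={a, b, c, d, f}
  B8:  IN={b, c, f}  OUT={a, b, f}
  B9:  IN={a, b, f}  OUT={}

Merge at B2: OUT[B2] = IN[B1] ⊔ IN[B3] = {a, b, d, e, f}
Applying B2's transfer function to that OUT value gives IN[B2] (row B2 above).

Answer: {a, b, c, d, f}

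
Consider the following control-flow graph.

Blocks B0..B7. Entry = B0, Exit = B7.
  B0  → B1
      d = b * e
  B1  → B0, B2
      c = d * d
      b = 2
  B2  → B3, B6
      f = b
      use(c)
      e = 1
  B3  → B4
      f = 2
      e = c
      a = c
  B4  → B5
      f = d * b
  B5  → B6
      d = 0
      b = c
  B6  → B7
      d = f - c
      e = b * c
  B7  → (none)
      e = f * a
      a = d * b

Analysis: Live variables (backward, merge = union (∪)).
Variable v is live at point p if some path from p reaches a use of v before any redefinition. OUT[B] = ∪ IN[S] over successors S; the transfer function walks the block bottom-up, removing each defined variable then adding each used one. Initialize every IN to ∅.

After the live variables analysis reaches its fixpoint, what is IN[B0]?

Answer: {a, b, e}

Trace:
Fixpoint table:
  B0: | IN={a, b, e} | OUT={a, d, e}
  B1: | IN={a, d, e} | OUT={a, b, c, d, e}
  B2: | IN={a, b, c, d} | OUT={a, b, c, d, f}
  B3: | IN={b, c, d} | OUT={a, b, c, d}
  B4: | IN={a, b, c, d} | OUT={a, c, f}
  B5: | IN={a, c, f} | OUT={a, b, c, f}
  B6: | IN={a, b, c, f} | OUT={a, b, d, f}
  B7: | IN={a, b, d, f} | OUT={}

Merge at B0: OUT[B0] = IN[B1] = {a, d, e}
Applying B0's transfer function to that OUT value gives IN[B0] (row B0 above).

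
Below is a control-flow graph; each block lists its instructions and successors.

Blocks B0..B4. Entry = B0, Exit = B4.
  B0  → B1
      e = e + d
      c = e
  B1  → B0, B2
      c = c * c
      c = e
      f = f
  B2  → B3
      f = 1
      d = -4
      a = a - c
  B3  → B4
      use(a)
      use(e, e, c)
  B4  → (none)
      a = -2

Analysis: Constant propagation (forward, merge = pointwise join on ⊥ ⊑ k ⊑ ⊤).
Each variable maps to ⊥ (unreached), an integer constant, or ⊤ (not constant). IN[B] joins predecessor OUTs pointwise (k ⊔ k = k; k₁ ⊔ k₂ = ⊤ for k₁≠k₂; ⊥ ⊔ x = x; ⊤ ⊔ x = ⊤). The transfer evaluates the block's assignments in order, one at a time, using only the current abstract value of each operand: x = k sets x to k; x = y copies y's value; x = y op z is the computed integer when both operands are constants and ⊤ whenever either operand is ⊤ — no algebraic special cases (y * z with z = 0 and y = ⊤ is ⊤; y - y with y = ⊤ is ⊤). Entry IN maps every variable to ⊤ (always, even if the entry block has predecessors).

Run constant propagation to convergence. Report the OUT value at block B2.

Per-block solution:
  B0:   IN=(all ⊤)   OUT=(all ⊤)
  B1:   IN=(all ⊤)   OUT=(all ⊤)
  B2:   IN=(all ⊤)   OUT={d:-4, f:1; rest ⊤}
  B3:   IN={d:-4, f:1; rest ⊤}   OUT={d:-4, f:1; rest ⊤}
  B4:   IN={d:-4, f:1; rest ⊤}   OUT={a:-2, d:-4, f:1; rest ⊤}

Merge at B2: IN[B2] = OUT[B1] = {a: ⊤, b: ⊤, c: ⊤, d: ⊤, e: ⊤, f: ⊤}
Applying B2's transfer function to that IN value gives OUT[B2] (row B2 above).

Answer: {a: ⊤, b: ⊤, c: ⊤, d: -4, e: ⊤, f: 1}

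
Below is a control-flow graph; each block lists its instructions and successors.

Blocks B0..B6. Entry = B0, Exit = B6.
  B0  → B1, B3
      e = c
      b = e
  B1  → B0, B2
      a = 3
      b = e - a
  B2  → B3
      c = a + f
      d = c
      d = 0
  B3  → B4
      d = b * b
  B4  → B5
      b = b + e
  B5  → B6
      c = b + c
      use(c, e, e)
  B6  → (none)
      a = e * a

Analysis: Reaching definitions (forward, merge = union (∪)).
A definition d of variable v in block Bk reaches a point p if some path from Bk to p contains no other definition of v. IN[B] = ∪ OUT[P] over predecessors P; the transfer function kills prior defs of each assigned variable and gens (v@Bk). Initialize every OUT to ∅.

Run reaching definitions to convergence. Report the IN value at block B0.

Fixpoint table:
  B0:   IN={a@B1, b@B1, e@B0}   OUT={a@B1, b@B0, e@B0}
  B1:   IN={a@B1, b@B0, e@B0}   OUT={a@B1, b@B1, e@B0}
  B2:   IN={a@B1, b@B1, e@B0}   OUT={a@B1, b@B1, c@B2, d@B2, e@B0}
  B3:   IN={a@B1, b@B0, b@B1, c@B2, d@B2, e@B0}   OUT={a@B1, b@B0, b@B1, c@B2, d@B3, e@B0}
  B4:   IN={a@B1, b@B0, b@B1, c@B2, d@B3, e@B0}   OUT={a@B1, b@B4, c@B2, d@B3, e@B0}
  B5:   IN={a@B1, b@B4, c@B2, d@B3, e@B0}   OUT={a@B1, b@B4, c@B5, d@B3, e@B0}
  B6:   IN={a@B1, b@B4, c@B5, d@B3, e@B0}   OUT={a@B6, b@B4, c@B5, d@B3, e@B0}

Merge at B0 (entry node, so the boundary value {} is joined with the incoming edge(s)): IN[B0] = {} ⊔ OUT[B1] = {a@B1, b@B1, e@B0}

Answer: {a@B1, b@B1, e@B0}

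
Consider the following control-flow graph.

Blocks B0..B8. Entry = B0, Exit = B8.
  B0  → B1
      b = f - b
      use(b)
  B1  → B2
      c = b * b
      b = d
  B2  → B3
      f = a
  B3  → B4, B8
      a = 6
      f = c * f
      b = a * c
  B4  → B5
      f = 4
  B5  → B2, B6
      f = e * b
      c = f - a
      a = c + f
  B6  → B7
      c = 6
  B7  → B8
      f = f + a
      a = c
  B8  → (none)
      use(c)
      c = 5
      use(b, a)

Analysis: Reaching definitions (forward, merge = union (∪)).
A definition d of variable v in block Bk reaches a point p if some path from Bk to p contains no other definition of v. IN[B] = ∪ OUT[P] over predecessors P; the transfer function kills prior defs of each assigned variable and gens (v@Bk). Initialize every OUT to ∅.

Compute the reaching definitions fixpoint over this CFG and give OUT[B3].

Answer: {a@B3, b@B3, c@B1, c@B5, f@B3}

Derivation:
Per-block solution:
  B0:  IN={}  OUT={b@B0}
  B1:  IN={b@B0}  OUT={b@B1, c@B1}
  B2:  IN={a@B5, b@B1, b@B3, c@B1, c@B5, f@B5}  OUT={a@B5, b@B1, b@B3, c@B1, c@B5, f@B2}
  B3:  IN={a@B5, b@B1, b@B3, c@B1, c@B5, f@B2}  OUT={a@B3, b@B3, c@B1, c@B5, f@B3}
  B4:  IN={a@B3, b@B3, c@B1, c@B5, f@B3}  OUT={a@B3, b@B3, c@B1, c@B5, f@B4}
  B5:  IN={a@B3, b@B3, c@B1, c@B5, f@B4}  OUT={a@B5, b@B3, c@B5, f@B5}
  B6:  IN={a@B5, b@B3, c@B5, f@B5}  OUT={a@B5, b@B3, c@B6, f@B5}
  B7:  IN={a@B5, b@B3, c@B6, f@B5}  OUT={a@B7, b@B3, c@B6, f@B7}
  B8:  IN={a@B3, a@B7, b@B3, c@B1, c@B5, c@B6, f@B3, f@B7}  OUT={a@B3, a@B7, b@B3, c@B8, f@B3, f@B7}

Merge at B3: IN[B3] = OUT[B2] = {a@B5, b@B1, b@B3, c@B1, c@B5, f@B2}
Applying B3's transfer function to that IN value gives OUT[B3] (row B3 above).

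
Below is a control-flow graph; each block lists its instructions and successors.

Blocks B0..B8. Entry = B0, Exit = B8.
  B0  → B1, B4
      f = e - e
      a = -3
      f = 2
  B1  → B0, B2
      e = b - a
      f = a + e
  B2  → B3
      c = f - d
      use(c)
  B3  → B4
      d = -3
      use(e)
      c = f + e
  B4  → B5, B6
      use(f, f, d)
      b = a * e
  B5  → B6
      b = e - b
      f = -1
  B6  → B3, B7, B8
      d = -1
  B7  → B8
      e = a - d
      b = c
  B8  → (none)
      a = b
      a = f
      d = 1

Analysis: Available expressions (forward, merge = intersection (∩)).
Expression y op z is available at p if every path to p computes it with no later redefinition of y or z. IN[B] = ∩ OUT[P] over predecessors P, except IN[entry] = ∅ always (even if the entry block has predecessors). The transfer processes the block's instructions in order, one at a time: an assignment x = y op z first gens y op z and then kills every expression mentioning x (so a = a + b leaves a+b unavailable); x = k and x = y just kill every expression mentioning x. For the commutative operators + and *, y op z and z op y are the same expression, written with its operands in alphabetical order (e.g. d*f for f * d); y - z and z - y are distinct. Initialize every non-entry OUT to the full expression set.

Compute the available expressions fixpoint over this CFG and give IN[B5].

Answer: {a*e}

Trace:
Fixpoint table:
  B0:  IN={}  OUT={e-e}
  B1:  IN={e-e}  OUT={a+e, b-a}
  B2:  IN={a+e, b-a}  OUT={a+e, b-a, f-d}
  B3:  IN={}  OUT={e+f}
  B4:  IN={}  OUT={a*e}
  B5:  IN={a*e}  OUT={a*e}
  B6:  IN={a*e}  OUT={a*e}
  B7:  IN={a*e}  OUT={a-d}
  B8:  IN={}  OUT={}

Merge at B5: IN[B5] = OUT[B4] = {a*e}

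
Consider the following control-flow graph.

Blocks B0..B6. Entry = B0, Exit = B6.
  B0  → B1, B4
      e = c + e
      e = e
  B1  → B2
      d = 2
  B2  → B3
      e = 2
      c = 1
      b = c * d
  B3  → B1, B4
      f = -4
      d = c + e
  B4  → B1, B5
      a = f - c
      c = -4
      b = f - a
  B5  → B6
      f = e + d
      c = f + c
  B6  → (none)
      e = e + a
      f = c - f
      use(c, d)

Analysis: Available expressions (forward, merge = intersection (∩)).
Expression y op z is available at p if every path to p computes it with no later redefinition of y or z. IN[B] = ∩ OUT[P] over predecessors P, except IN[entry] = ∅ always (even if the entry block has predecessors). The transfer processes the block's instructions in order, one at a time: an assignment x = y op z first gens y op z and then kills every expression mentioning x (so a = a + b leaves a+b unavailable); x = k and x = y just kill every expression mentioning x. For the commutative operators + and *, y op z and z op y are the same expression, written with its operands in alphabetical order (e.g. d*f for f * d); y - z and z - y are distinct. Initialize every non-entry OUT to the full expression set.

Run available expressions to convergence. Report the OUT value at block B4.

Answer: {f-a}

Derivation:
Fixpoint table:
  B0:  IN={}  OUT={}
  B1:  IN={}  OUT={}
  B2:  IN={}  OUT={c*d}
  B3:  IN={c*d}  OUT={c+e}
  B4:  IN={}  OUT={f-a}
  B5:  IN={f-a}  OUT={d+e}
  B6:  IN={d+e}  OUT={}

Merge at B4: IN[B4] = OUT[B0] ∩ OUT[B3] = {}
Applying B4's transfer function to that IN value gives OUT[B4] (row B4 above).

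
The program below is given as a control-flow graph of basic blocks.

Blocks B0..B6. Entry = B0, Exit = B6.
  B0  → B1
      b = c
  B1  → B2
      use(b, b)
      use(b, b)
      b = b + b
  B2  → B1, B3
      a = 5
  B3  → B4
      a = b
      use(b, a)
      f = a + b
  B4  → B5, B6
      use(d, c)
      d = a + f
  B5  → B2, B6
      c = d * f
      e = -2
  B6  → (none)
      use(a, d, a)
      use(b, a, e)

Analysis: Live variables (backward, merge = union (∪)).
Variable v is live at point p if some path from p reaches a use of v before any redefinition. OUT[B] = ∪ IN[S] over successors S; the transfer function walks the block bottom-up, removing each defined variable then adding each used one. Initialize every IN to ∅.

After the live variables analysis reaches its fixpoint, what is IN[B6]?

Answer: {a, b, d, e}

Derivation:
Fixpoint table:
  B0:  IN={c, d, e}  OUT={b, c, d, e}
  B1:  IN={b, c, d, e}  OUT={b, c, d, e}
  B2:  IN={b, c, d, e}  OUT={b, c, d, e}
  B3:  IN={b, c, d, e}  OUT={a, b, c, d, e, f}
  B4:  IN={a, b, c, d, e, f}  OUT={a, b, d, e, f}
  B5:  IN={a, b, d, f}  OUT={a, b, c, d, e}
  B6:  IN={a, b, d, e}  OUT={}

B6 is the boundary node: OUT[B6] = {}
Applying B6's transfer function to that OUT value gives IN[B6] (row B6 above).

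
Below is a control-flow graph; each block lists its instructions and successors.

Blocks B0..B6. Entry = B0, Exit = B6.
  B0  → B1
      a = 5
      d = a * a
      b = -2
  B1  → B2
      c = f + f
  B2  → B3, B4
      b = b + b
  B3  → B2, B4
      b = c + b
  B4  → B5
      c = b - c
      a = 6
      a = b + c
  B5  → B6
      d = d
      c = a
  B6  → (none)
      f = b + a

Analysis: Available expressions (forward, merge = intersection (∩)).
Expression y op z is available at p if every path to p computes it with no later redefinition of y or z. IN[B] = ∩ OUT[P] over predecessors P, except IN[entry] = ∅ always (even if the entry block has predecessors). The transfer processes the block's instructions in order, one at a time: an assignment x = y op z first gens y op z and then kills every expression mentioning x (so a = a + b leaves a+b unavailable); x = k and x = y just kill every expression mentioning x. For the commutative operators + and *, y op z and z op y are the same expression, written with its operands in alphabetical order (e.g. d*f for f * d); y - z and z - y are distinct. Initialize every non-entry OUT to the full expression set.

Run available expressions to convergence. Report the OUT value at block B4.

Fixpoint table:
  B0: | IN={} | OUT={a*a}
  B1: | IN={a*a} | OUT={a*a, f+f}
  B2: | IN={a*a, f+f} | OUT={a*a, f+f}
  B3: | IN={a*a, f+f} | OUT={a*a, f+f}
  B4: | IN={a*a, f+f} | OUT={b+c, f+f}
  B5: | IN={b+c, f+f} | OUT={f+f}
  B6: | IN={f+f} | OUT={a+b}

Merge at B4: IN[B4] = OUT[B2] ∩ OUT[B3] = {a*a, f+f}
Applying B4's transfer function to that IN value gives OUT[B4] (row B4 above).

Answer: {b+c, f+f}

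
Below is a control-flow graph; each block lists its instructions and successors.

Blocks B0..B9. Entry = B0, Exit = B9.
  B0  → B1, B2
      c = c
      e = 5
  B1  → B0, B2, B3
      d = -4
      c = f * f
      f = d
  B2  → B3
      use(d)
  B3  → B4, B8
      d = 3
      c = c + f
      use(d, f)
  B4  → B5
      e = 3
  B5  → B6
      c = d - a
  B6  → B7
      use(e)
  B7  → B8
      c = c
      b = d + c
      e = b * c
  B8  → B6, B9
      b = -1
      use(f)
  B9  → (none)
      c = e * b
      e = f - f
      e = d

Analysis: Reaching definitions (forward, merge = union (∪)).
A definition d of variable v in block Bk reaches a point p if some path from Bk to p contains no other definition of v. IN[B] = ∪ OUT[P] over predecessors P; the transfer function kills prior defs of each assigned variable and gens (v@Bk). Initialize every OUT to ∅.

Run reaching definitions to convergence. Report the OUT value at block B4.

Converged values:
  B0:  IN={c@B1, d@B1, e@B0, f@B1}  OUT={c@B0, d@B1, e@B0, f@B1}
  B1:  IN={c@B0, d@B1, e@B0, f@B1}  OUT={c@B1, d@B1, e@B0, f@B1}
  B2:  IN={c@B0, c@B1, d@B1, e@B0, f@B1}  OUT={c@B0, c@B1, d@B1, e@B0, f@B1}
  B3:  IN={c@B0, c@B1, d@B1, e@B0, f@B1}  OUT={c@B3, d@B3, e@B0, f@B1}
  B4:  IN={c@B3, d@B3, e@B0, f@B1}  OUT={c@B3, d@B3, e@B4, f@B1}
  B5:  IN={c@B3, d@B3, e@B4, f@B1}  OUT={c@B5, d@B3, e@B4, f@B1}
  B6:  IN={b@B8, c@B3, c@B5, c@B7, d@B3, e@B0, e@B4, e@B7, f@B1}  OUT={b@B8, c@B3, c@B5, c@B7, d@B3, e@B0, e@B4, e@B7, f@B1}
  B7:  IN={b@B8, c@B3, c@B5, c@B7, d@B3, e@B0, e@B4, e@B7, f@B1}  OUT={b@B7, c@B7, d@B3, e@B7, f@B1}
  B8:  IN={b@B7, c@B3, c@B7, d@B3, e@B0, e@B7, f@B1}  OUT={b@B8, c@B3, c@B7, d@B3, e@B0, e@B7, f@B1}
  B9:  IN={b@B8, c@B3, c@B7, d@B3, e@B0, e@B7, f@B1}  OUT={b@B8, c@B9, d@B3, e@B9, f@B1}

Merge at B4: IN[B4] = OUT[B3] = {c@B3, d@B3, e@B0, f@B1}
Applying B4's transfer function to that IN value gives OUT[B4] (row B4 above).

Answer: {c@B3, d@B3, e@B4, f@B1}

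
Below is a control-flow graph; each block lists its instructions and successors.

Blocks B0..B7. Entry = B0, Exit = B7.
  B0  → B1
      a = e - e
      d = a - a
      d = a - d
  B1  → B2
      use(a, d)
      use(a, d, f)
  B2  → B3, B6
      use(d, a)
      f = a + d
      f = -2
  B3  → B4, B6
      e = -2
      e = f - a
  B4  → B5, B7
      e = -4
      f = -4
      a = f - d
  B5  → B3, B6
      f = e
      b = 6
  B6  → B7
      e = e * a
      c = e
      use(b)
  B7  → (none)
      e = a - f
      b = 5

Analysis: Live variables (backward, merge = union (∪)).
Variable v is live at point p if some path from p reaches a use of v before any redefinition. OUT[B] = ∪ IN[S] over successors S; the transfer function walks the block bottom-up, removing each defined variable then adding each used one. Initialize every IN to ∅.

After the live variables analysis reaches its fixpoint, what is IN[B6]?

Answer: {a, b, e, f}

Trace:
Fixpoint table:
  B0:   IN={b, e, f}   OUT={a, b, d, e, f}
  B1:   IN={a, b, d, e, f}   OUT={a, b, d, e}
  B2:   IN={a, b, d, e}   OUT={a, b, d, e, f}
  B3:   IN={a, b, d, f}   OUT={a, b, d, e, f}
  B4:   IN={d}   OUT={a, d, e, f}
  B5:   IN={a, d, e}   OUT={a, b, d, e, f}
  B6:   IN={a, b, e, f}   OUT={a, f}
  B7:   IN={a, f}   OUT={}

Merge at B6: OUT[B6] = IN[B7] = {a, f}
Applying B6's transfer function to that OUT value gives IN[B6] (row B6 above).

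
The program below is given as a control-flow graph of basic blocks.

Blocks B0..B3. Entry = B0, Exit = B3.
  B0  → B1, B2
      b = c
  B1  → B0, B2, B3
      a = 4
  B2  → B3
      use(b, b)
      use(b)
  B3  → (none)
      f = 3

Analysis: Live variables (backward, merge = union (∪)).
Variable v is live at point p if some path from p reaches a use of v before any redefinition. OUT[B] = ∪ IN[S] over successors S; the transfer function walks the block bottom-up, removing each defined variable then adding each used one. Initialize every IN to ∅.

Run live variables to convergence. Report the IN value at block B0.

Fixpoint table:
  B0:  IN={c}  OUT={b, c}
  B1:  IN={b, c}  OUT={b, c}
  B2:  IN={b}  OUT={}
  B3:  IN={}  OUT={}

Merge at B0: OUT[B0] = IN[B1] ⊔ IN[B2] = {b, c}
Applying B0's transfer function to that OUT value gives IN[B0] (row B0 above).

Answer: {c}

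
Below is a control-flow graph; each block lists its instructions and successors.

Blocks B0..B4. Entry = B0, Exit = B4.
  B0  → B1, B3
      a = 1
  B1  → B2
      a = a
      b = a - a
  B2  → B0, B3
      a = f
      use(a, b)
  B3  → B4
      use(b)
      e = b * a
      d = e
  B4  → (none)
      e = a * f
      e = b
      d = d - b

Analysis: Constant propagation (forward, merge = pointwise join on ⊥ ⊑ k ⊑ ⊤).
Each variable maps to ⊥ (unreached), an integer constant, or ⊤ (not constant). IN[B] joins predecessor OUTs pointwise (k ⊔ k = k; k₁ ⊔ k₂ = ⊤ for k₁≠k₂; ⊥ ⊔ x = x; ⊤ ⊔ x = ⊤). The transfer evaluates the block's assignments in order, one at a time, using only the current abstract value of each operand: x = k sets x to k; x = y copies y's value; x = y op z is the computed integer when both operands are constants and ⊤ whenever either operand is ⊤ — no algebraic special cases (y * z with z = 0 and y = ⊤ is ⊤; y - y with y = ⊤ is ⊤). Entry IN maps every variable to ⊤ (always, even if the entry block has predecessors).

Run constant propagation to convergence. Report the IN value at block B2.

Answer: {a: 1, b: 0, c: ⊤, d: ⊤, e: ⊤, f: ⊤}

Trace:
Fixpoint table:
  B0: | IN=(all ⊤) | OUT={a:1; rest ⊤}
  B1: | IN={a:1; rest ⊤} | OUT={a:1, b:0; rest ⊤}
  B2: | IN={a:1, b:0; rest ⊤} | OUT={b:0; rest ⊤}
  B3: | IN=(all ⊤) | OUT=(all ⊤)
  B4: | IN=(all ⊤) | OUT=(all ⊤)

Merge at B2: IN[B2] = OUT[B1] = {a: 1, b: 0, c: ⊤, d: ⊤, e: ⊤, f: ⊤}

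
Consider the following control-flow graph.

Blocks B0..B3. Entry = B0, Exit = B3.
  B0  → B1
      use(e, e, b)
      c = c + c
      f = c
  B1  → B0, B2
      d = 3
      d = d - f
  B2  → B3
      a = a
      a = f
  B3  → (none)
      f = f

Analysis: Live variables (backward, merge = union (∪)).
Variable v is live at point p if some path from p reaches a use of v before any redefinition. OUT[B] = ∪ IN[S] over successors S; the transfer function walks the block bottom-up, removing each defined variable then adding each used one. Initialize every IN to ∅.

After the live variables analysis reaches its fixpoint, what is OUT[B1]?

Answer: {a, b, c, e, f}

Derivation:
Fixpoint table:
  B0: | IN={a, b, c, e} | OUT={a, b, c, e, f}
  B1: | IN={a, b, c, e, f} | OUT={a, b, c, e, f}
  B2: | IN={a, f} | OUT={f}
  B3: | IN={f} | OUT={}

Merge at B1: OUT[B1] = IN[B0] ⊔ IN[B2] = {a, b, c, e, f}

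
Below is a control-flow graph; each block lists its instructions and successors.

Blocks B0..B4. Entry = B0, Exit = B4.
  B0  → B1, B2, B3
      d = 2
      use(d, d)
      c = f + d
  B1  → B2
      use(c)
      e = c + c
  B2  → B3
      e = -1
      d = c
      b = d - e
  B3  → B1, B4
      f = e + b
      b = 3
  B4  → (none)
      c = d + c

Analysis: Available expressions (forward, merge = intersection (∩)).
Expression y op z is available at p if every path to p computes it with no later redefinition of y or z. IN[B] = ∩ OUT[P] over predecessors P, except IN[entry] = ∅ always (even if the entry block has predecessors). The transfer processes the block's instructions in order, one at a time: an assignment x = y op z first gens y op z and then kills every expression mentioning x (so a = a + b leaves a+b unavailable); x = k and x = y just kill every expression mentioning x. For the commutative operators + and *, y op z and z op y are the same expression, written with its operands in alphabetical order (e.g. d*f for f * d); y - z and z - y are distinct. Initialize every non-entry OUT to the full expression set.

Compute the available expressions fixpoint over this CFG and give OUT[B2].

Answer: {d-e}

Trace:
Fixpoint table:
  B0:  IN={}  OUT={d+f}
  B1:  IN={}  OUT={c+c}
  B2:  IN={}  OUT={d-e}
  B3:  IN={}  OUT={}
  B4:  IN={}  OUT={}

Merge at B2: IN[B2] = OUT[B0] ∩ OUT[B1] = {}
Applying B2's transfer function to that IN value gives OUT[B2] (row B2 above).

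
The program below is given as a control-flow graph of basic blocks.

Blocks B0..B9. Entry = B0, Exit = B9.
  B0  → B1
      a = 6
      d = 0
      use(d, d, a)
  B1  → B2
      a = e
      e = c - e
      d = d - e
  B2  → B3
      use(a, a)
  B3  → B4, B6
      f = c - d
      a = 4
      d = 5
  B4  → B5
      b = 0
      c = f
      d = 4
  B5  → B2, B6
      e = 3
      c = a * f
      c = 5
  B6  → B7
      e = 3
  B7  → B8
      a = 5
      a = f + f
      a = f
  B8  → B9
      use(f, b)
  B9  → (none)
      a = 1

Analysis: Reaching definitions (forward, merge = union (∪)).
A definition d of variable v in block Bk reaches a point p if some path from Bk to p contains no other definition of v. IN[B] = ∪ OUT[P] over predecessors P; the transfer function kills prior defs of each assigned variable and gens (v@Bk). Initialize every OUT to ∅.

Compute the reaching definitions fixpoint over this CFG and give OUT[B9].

Converged values:
  B0:  IN={}  OUT={a@B0, d@B0}
  B1:  IN={a@B0, d@B0}  OUT={a@B1, d@B1, e@B1}
  B2:  IN={a@B1, a@B3, b@B4, c@B5, d@B1, d@B4, e@B1, e@B5, f@B3}  OUT={a@B1, a@B3, b@B4, c@B5, d@B1, d@B4, e@B1, e@B5, f@B3}
  B3:  IN={a@B1, a@B3, b@B4, c@B5, d@B1, d@B4, e@B1, e@B5, f@B3}  OUT={a@B3, b@B4, c@B5, d@B3, e@B1, e@B5, f@B3}
  B4:  IN={a@B3, b@B4, c@B5, d@B3, e@B1, e@B5, f@B3}  OUT={a@B3, b@B4, c@B4, d@B4, e@B1, e@B5, f@B3}
  B5:  IN={a@B3, b@B4, c@B4, d@B4, e@B1, e@B5, f@B3}  OUT={a@B3, b@B4, c@B5, d@B4, e@B5, f@B3}
  B6:  IN={a@B3, b@B4, c@B5, d@B3, d@B4, e@B1, e@B5, f@B3}  OUT={a@B3, b@B4, c@B5, d@B3, d@B4, e@B6, f@B3}
  B7:  IN={a@B3, b@B4, c@B5, d@B3, d@B4, e@B6, f@B3}  OUT={a@B7, b@B4, c@B5, d@B3, d@B4, e@B6, f@B3}
  B8:  IN={a@B7, b@B4, c@B5, d@B3, d@B4, e@B6, f@B3}  OUT={a@B7, b@B4, c@B5, d@B3, d@B4, e@B6, f@B3}
  B9:  IN={a@B7, b@B4, c@B5, d@B3, d@B4, e@B6, f@B3}  OUT={a@B9, b@B4, c@B5, d@B3, d@B4, e@B6, f@B3}

Merge at B9: IN[B9] = OUT[B8] = {a@B7, b@B4, c@B5, d@B3, d@B4, e@B6, f@B3}
Applying B9's transfer function to that IN value gives OUT[B9] (row B9 above).

Answer: {a@B9, b@B4, c@B5, d@B3, d@B4, e@B6, f@B3}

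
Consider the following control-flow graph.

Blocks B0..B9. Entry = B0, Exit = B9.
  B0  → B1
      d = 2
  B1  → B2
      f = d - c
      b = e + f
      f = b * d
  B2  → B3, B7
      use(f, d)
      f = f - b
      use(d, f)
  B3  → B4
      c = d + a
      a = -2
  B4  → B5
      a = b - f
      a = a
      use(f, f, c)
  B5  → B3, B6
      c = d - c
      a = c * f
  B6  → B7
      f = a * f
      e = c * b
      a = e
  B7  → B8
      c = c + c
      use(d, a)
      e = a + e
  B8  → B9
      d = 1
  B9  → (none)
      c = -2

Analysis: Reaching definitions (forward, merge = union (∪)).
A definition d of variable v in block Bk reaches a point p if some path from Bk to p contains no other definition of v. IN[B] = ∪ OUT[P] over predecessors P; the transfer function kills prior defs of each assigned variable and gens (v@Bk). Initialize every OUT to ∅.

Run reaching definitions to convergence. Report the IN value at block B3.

Answer: {a@B5, b@B1, c@B5, d@B0, f@B2}

Derivation:
Converged values:
  B0:  IN={}  OUT={d@B0}
  B1:  IN={d@B0}  OUT={b@B1, d@B0, f@B1}
  B2:  IN={b@B1, d@B0, f@B1}  OUT={b@B1, d@B0, f@B2}
  B3:  IN={a@B5, b@B1, c@B5, d@B0, f@B2}  OUT={a@B3, b@B1, c@B3, d@B0, f@B2}
  B4:  IN={a@B3, b@B1, c@B3, d@B0, f@B2}  OUT={a@B4, b@B1, c@B3, d@B0, f@B2}
  B5:  IN={a@B4, b@B1, c@B3, d@B0, f@B2}  OUT={a@B5, b@B1, c@B5, d@B0, f@B2}
  B6:  IN={a@B5, b@B1, c@B5, d@B0, f@B2}  OUT={a@B6, b@B1, c@B5, d@B0, e@B6, f@B6}
  B7:  IN={a@B6, b@B1, c@B5, d@B0, e@B6, f@B2, f@B6}  OUT={a@B6, b@B1, c@B7, d@B0, e@B7, f@B2, f@B6}
  B8:  IN={a@B6, b@B1, c@B7, d@B0, e@B7, f@B2, f@B6}  OUT={a@B6, b@B1, c@B7, d@B8, e@B7, f@B2, f@B6}
  B9:  IN={a@B6, b@B1, c@B7, d@B8, e@B7, f@B2, f@B6}  OUT={a@B6, b@B1, c@B9, d@B8, e@B7, f@B2, f@B6}

Merge at B3: IN[B3] = OUT[B2] ⊔ OUT[B5] = {a@B5, b@B1, c@B5, d@B0, f@B2}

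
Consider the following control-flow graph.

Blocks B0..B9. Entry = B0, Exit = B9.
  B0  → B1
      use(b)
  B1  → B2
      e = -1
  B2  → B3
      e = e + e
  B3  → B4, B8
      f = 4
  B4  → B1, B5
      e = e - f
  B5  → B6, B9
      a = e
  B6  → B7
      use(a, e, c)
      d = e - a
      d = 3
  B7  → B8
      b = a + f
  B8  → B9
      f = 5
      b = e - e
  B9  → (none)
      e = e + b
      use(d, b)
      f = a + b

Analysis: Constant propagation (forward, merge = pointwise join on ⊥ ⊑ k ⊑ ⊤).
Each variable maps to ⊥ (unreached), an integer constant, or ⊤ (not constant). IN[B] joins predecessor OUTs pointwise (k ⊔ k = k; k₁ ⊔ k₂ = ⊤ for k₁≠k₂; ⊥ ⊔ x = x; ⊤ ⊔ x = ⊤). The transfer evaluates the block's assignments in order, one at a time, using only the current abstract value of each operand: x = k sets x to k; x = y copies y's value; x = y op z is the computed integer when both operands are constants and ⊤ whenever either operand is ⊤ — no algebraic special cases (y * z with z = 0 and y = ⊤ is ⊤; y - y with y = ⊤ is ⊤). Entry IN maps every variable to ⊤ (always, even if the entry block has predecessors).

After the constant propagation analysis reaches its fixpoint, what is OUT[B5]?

Answer: {a: -6, b: ⊤, c: ⊤, d: ⊤, e: -6, f: 4}

Working:
Converged values:
  B0:   IN=(all ⊤)   OUT=(all ⊤)
  B1:   IN=(all ⊤)   OUT={e:-1; rest ⊤}
  B2:   IN={e:-1; rest ⊤}   OUT={e:-2; rest ⊤}
  B3:   IN={e:-2; rest ⊤}   OUT={e:-2, f:4; rest ⊤}
  B4:   IN={e:-2, f:4; rest ⊤}   OUT={e:-6, f:4; rest ⊤}
  B5:   IN={e:-6, f:4; rest ⊤}   OUT={a:-6, e:-6, f:4; rest ⊤}
  B6:   IN={a:-6, e:-6, f:4; rest ⊤}   OUT={a:-6, d:3, e:-6, f:4; rest ⊤}
  B7:   IN={a:-6, d:3, e:-6, f:4; rest ⊤}   OUT={a:-6, b:-2, d:3, e:-6, f:4; rest ⊤}
  B8:   IN={f:4; rest ⊤}   OUT={f:5; rest ⊤}
  B9:   IN=(all ⊤)   OUT=(all ⊤)

Merge at B5: IN[B5] = OUT[B4] = {a: ⊤, b: ⊤, c: ⊤, d: ⊤, e: -6, f: 4}
Applying B5's transfer function to that IN value gives OUT[B5] (row B5 above).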